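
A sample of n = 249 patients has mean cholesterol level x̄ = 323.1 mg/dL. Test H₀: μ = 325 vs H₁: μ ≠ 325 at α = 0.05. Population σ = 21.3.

z = (x̄ - μ₀)/(σ/√n) = (323.1 - 325)/(21.3/√249) = -1.408. Critical value: ±1.96. Since |-1.408| ≤ 1.96, Fail to reject H₀.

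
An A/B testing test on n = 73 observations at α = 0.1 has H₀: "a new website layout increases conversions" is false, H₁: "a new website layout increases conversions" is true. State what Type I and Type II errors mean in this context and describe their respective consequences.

Type I (false positive): concluding that a new website layout increases conversions when it is not — rolling out a layout that doesn't actually help — wasted engineering effort. Type II (false negative): failing to conclude that a new website layout increases conversions when it is — discarding a layout that would have improved conversions — lost revenue. Which is costlier depends on domain priorities and is a judgement call rather than a statistical fact.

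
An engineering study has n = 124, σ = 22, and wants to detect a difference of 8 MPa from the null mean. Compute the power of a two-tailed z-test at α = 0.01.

SE = σ/√n = 22/√124 = 1.976. Non-centrality λ = d/SE = 8/1.976 = 4.049. Power ≈ Φ(λ - z_{α/2}) = Φ(4.049 - 2.576) = Φ(1.473) = 0.93.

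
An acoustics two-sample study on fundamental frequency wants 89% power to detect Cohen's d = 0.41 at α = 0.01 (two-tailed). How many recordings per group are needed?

z_{α/2} = 2.576, z_β = Φ⁻¹(0.89) = 1.227. For small effect (d = 0.41): n per group = 2(z_{α/2} + z_β)²/d² = 2(2.576 + 1.227)²/0.41² = 172.1 → 173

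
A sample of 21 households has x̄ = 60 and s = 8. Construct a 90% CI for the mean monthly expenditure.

CI = x̄ ± t*(s/√n) = 60 ± 1.725(8/√21) = (56.99, 63.01)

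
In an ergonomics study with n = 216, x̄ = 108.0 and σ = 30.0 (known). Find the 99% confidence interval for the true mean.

CI = x̄ ± z*(σ/√n) = 108.0 ± 2.576(30.0/√216) = 108.0 ± 5.26 = (102.74, 113.26)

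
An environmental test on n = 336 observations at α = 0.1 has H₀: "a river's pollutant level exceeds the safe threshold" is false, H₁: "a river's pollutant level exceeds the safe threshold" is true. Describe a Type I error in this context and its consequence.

Type I error: rejecting H₀ when it is true — concluding that a river's pollutant level exceeds the safe threshold when in fact it is not. Consequence: shutting down a compliant factory unnecessarily.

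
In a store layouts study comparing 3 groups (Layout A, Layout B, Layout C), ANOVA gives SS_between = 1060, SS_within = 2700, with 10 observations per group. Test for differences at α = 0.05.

df_between = 2, df_within = 27. F = MS_between/MS_within = 530.0/100.0 = 5.3. F_crit ≈ 3.354. Reject H₀. At least one mean differs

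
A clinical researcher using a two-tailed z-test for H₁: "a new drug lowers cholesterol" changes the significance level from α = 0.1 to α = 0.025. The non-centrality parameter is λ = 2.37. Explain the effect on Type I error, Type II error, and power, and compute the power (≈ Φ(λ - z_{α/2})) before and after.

Decreasing α from 0.1 to 0.025:
• Type I error rate decreases (α is the Type I rate by definition).
• Critical value moves from z_{α/2} = 1.645 to 2.241, so power = Φ(λ - z_{α/2}) goes from Φ(2.37 - 1.645) = 0.766 to Φ(2.37 - 2.241) = 0.551.
• Type II error rate β = 1 - power therefore increases (0.234 → 0.449).
Appropriate when false positives are costly — here, approving an ineffective drug — patients take a useless medication and may skip effective alternatives.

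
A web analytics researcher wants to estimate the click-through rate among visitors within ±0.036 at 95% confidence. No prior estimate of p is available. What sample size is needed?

Conservative approach: use p = 0.5 (maximizes p(1-p) = 0.25). n = z²(0.25)/E² = 1.96²×0.25/0.036² = 741.05 → n = 742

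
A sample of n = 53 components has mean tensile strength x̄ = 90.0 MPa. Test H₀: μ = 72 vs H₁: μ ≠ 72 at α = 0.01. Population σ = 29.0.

z = (x̄ - μ₀)/(σ/√n) = (90.0 - 72)/(29.0/√53) = 4.519. Critical value: ±2.576. Since |4.519| > 2.576, Reject H₀.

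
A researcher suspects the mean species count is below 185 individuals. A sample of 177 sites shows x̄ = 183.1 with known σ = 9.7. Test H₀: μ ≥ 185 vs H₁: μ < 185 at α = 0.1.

z = -2.606. Critical value: -1.28. Reject H₀.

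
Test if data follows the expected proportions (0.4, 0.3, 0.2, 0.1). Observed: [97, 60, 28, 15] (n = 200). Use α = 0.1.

Expected: [80.0, 60.0, 40.0, 20.0]. χ² = 8.463. df = 3, critical = 6.251. Reject H₀.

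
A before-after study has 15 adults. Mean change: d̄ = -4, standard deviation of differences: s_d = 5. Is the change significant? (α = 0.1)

t = d̄/(s_d/√n) = -4/(5/√15) = -3.098. df = 14, critical t = ±1.761. Reject H₀.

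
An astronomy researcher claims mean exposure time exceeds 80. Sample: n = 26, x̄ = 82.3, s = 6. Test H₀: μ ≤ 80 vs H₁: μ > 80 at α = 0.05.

t = (82.3 - 80)/(6/√26) = 1.955, df = 25. Critical t = 1.708. Reject H₀.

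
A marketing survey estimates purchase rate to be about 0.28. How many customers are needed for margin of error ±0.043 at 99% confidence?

n = z²p(1-p)/E² = 2.576²×0.28×0.72/0.043² = 723.5 → n = 724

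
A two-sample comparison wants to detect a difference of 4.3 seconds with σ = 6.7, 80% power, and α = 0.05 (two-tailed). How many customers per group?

n per group = 2(z_α/2 + z_β)²σ²/d² = 2×(1.96 + 0.84)²×6.7²/4.3² = 38.1 → n = 39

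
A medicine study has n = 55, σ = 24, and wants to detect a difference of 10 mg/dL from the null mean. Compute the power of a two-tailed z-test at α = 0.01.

SE = σ/√n = 24/√55 = 3.236. Non-centrality λ = d/SE = 10/3.236 = 3.09. Power ≈ Φ(λ - z_{α/2}) = Φ(3.09 - 2.576) = Φ(0.514) = 0.696.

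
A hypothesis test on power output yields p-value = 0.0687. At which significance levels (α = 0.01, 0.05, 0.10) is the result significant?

p = 0.0687. Significant at: α = 0.1.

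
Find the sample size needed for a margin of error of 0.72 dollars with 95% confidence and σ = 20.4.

n = (z*σ/E)² = (1.96×20.4/0.72)² = 3084.0 → n = 3084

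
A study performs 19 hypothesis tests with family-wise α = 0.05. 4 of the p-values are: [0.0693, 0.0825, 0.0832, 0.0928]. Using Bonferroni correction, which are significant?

Bonferroni α = 0.05/19 = 0.00263. None of the given p-values are significant.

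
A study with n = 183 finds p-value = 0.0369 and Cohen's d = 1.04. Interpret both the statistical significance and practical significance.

Statistically significant (p = 0.0369 < 0.05). Cohen's d = 1.04 indicates a large effect size. Both statistical and practical significance should be considered.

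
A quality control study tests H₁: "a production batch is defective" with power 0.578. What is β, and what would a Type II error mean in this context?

β = 1 - power = 1 - 0.578 = 0.422. A Type II error is failing to reject H₀ when H₀ is false (false negative) — here, failing to conclude that a production batch is defective when in fact it is true. Consequence: shipping a defective batch — faulty products reach customers.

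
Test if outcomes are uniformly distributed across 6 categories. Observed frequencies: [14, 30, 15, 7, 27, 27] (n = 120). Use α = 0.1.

Expected = 20 each. χ² = Σ(O-E)²/E = 21.4. df = 5, critical value = 9.236. Reject H₀.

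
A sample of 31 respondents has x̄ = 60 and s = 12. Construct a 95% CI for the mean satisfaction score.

CI = x̄ ± t*(s/√n) = 60 ± 2.042(12/√31) = (55.6, 64.4)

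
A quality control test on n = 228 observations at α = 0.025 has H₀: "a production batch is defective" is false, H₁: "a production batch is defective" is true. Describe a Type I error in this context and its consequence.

Type I error: rejecting H₀ when it is true — concluding that a production batch is defective when in fact it is not. Consequence: scrapping a good batch — wasted material and cost for no reason.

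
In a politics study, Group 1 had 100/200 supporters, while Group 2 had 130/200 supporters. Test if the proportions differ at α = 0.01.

p̂₁ = 0.5, p̂₂ = 0.65, pooled p̂ = 0.575. z = -3.034. Critical: ±2.576. Reject H₀.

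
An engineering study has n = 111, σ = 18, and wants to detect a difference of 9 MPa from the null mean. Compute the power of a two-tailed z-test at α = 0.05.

SE = σ/√n = 18/√111 = 1.708. Non-centrality λ = d/SE = 9/1.708 = 5.268. Power ≈ Φ(λ - z_{α/2}) = Φ(5.268 - 1.96) = Φ(3.308) = 1.0.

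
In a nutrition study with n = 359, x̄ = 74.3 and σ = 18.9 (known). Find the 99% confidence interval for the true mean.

CI = x̄ ± z*(σ/√n) = 74.3 ± 2.576(18.9/√359) = 74.3 ± 2.57 = (71.73, 76.87)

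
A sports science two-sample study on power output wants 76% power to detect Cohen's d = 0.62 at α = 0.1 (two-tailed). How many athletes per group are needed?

z_{α/2} = 1.645, z_β = Φ⁻¹(0.76) = 0.706. For medium effect (d = 0.62): n per group = 2(z_{α/2} + z_β)²/d² = 2(1.645 + 0.706)²/0.62² = 28.8 → 29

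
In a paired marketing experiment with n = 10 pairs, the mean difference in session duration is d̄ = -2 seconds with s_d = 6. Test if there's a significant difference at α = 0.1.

t = d̄/(s_d/√n) = -2/(6/√10) = -1.054. df = 9, critical t = ±1.833. Fail to reject H₀.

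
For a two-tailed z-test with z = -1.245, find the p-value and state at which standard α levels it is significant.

p = 2·P(Z > |-1.245|) = 2·(1 - Φ(1.245)) ≈ 0.2131. Not significant at any standard level.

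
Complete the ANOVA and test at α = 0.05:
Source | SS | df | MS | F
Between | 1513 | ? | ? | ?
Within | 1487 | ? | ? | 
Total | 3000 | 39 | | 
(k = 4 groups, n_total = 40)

df_between = 3, df_within = 36. MS_between = 504.33, MS_within = 41.31. F = 12.21, F_crit ≈ 2.866. Reject H₀.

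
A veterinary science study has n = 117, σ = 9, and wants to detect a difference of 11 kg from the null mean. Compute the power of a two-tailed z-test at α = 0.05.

SE = σ/√n = 9/√117 = 0.832. Non-centrality λ = d/SE = 11/0.832 = 13.22. Power ≈ Φ(λ - z_{α/2}) = Φ(13.22 - 1.96) = Φ(11.26) = 1.0.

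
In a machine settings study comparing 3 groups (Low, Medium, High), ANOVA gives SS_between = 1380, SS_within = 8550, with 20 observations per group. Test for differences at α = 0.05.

df_between = 2, df_within = 57. F = MS_between/MS_within = 690.0/150.0 = 4.6. F_crit ≈ 3.159. Reject H₀. At least one mean differs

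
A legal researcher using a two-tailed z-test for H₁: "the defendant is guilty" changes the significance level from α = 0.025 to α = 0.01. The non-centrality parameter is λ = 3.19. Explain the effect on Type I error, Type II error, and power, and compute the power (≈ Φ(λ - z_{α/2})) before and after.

Decreasing α from 0.025 to 0.01:
• Type I error rate decreases (α is the Type I rate by definition).
• Critical value moves from z_{α/2} = 2.241 to 2.576, so power = Φ(λ - z_{α/2}) goes from Φ(3.19 - 2.241) = 0.829 to Φ(3.19 - 2.576) = 0.73.
• Type II error rate β = 1 - power therefore increases (0.171 → 0.27).
Appropriate when false positives are costly — here, convicting an innocent person.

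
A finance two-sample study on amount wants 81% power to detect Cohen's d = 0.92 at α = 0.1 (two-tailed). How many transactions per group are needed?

z_{α/2} = 1.645, z_β = Φ⁻¹(0.81) = 0.878. For large effect (d = 0.92): n per group = 2(z_{α/2} + z_β)²/d² = 2(1.645 + 0.878)²/0.92² = 15.04 → 16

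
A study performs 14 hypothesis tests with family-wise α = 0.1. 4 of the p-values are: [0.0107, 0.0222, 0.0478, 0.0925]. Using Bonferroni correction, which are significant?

Bonferroni α = 0.1/14 = 0.00714. None of the given p-values are significant.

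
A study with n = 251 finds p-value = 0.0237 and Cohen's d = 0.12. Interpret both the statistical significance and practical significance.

Statistically significant (p = 0.0237 < 0.05). Cohen's d = 0.12 indicates a very small effect size. Both statistical and practical significance should be considered.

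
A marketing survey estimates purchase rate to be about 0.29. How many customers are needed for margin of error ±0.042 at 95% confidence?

n = z²p(1-p)/E² = 1.96²×0.29×0.71/0.042² = 448.4 → n = 449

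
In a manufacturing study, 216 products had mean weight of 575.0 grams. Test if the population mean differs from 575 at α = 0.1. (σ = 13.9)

z = (x̄ - μ₀)/(σ/√n) = (575.0 - 575)/(13.9/√216) = 0.0. Critical value: ±1.645. Since |0.0| ≤ 1.645, Fail to reject H₀.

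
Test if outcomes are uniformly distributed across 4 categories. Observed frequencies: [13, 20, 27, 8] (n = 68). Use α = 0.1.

Expected = 17 each. χ² = Σ(O-E)²/E = 12.118. df = 3, critical value = 6.251. Reject H₀.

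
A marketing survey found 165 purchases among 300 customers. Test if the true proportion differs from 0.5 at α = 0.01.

p̂ = 0.55, p₀ = 0.5. z = (p̂ - p₀)/√(p₀(1-p₀)/n) = 1.732. Critical: ±2.576. Fail to reject H₀.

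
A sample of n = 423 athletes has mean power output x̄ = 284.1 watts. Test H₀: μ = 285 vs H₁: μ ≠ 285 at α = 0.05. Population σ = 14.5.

z = (x̄ - μ₀)/(σ/√n) = (284.1 - 285)/(14.5/√423) = -1.277. Critical value: ±1.96. Since |-1.277| ≤ 1.96, Fail to reject H₀.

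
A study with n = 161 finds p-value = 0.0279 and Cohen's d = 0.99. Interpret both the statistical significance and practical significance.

Statistically significant (p = 0.0279 < 0.05). Cohen's d = 0.99 indicates a large effect size. Both statistical and practical significance should be considered.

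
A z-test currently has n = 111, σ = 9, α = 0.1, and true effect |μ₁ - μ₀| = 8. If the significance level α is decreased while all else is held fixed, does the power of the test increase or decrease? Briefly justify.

Power decreases: a smaller α raises the critical value, so less of the H₁ sampling distribution falls in the rejection region.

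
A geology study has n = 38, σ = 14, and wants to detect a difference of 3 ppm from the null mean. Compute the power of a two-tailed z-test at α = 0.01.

SE = σ/√n = 14/√38 = 2.271. Non-centrality λ = d/SE = 3/2.271 = 1.321. Power ≈ Φ(λ - z_{α/2}) = Φ(1.321 - 2.576) = Φ(-1.255) = 0.105.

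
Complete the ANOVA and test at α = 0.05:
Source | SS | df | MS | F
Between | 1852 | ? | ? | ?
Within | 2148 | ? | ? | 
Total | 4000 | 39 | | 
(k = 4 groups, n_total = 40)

df_between = 3, df_within = 36. MS_between = 617.33, MS_within = 59.67. F = 10.346, F_crit ≈ 2.866. Reject H₀.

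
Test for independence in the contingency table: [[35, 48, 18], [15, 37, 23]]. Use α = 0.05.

χ² = 6.331. df = 2, critical = 5.991. Reject H₀. Variables are dependent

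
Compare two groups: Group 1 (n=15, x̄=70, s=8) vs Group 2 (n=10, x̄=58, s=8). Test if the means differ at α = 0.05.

Pooled sp = 8.0. t = 3.674, df = 23. Critical t = ±2.069. Reject H₀.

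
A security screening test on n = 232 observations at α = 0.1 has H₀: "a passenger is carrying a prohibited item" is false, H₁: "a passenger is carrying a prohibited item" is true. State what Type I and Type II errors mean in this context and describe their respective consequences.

Type I (false positive): concluding that a passenger is carrying a prohibited item when it is not — detaining an innocent passenger — delay and inconvenience. Type II (false negative): failing to conclude that a passenger is carrying a prohibited item when it is — letting a prohibited item through — security breach. Which is costlier depends on domain priorities and is a judgement call rather than a statistical fact.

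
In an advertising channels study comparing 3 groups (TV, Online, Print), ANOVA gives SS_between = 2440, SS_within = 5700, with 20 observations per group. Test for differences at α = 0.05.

df_between = 2, df_within = 57. F = MS_between/MS_within = 1220.0/100.0 = 12.2. F_crit ≈ 3.159. Reject H₀. At least one mean differs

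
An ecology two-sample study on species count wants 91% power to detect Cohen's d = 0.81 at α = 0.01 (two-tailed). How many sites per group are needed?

z_{α/2} = 2.576, z_β = Φ⁻¹(0.91) = 1.341. For large effect (d = 0.81): n per group = 2(z_{α/2} + z_β)²/d² = 2(2.576 + 1.341)²/0.81² = 46.8 → 47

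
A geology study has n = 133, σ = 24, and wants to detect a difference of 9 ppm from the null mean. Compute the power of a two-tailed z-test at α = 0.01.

SE = σ/√n = 24/√133 = 2.081. Non-centrality λ = d/SE = 9/2.081 = 4.325. Power ≈ Φ(λ - z_{α/2}) = Φ(4.325 - 2.576) = Φ(1.749) = 0.96.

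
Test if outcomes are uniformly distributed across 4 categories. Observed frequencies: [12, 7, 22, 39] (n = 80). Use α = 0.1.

Expected = 20 each. χ² = Σ(O-E)²/E = 29.9. df = 3, critical value = 6.251. Reject H₀.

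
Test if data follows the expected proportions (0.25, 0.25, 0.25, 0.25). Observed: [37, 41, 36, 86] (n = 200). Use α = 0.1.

Expected: [50.0, 50.0, 50.0, 50.0]. χ² = 34.84. df = 3, critical = 6.251. Reject H₀.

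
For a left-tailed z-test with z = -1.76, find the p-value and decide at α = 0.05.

p = P(Z < -1.76) = Φ(-1.76) ≈ 0.0392. Since p < 0.05, reject H₀ (significant) at α = 0.05.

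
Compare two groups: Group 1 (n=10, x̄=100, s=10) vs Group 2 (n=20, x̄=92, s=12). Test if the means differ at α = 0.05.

Pooled sp = 11.4. t = 1.813, df = 28. Critical t = ±2.048. Fail to reject H₀.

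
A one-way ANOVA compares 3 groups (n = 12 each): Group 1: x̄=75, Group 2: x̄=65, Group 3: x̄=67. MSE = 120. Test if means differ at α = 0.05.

Grand mean = 69.0. SS_between = 672.0, MS_between = 336.0. F = 2.8, F_crit ≈ 3.285. Fail to reject H₀.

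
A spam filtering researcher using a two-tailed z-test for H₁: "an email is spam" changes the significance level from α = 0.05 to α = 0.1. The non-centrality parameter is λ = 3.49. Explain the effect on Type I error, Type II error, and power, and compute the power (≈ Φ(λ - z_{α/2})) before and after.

Increasing α from 0.05 to 0.1:
• Type I error rate increases (α is the Type I rate by definition).
• Critical value moves from z_{α/2} = 1.96 to 1.645, so power = Φ(λ - z_{α/2}) goes from Φ(3.49 - 1.96) = 0.937 to Φ(3.49 - 1.645) = 0.967.
• Type II error rate β = 1 - power therefore decreases (0.063 → 0.033).
Appropriate when false negatives are costly — here, a spam email lands in the inbox.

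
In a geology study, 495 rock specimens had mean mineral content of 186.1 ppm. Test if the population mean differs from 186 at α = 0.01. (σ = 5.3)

z = (x̄ - μ₀)/(σ/√n) = (186.1 - 186)/(5.3/√495) = 0.42. Critical value: ±2.576. Since |0.42| ≤ 2.576, Fail to reject H₀.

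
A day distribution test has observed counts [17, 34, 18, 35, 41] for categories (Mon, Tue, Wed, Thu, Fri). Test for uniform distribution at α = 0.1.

Expected = 29 each. χ² = Σ(O-E)²/E = 16.207. df = 4, critical value = 7.779. Reject H₀.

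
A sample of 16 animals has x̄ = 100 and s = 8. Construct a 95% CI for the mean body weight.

CI = x̄ ± t*(s/√n) = 100 ± 2.131(8/√16) = (95.74, 104.26)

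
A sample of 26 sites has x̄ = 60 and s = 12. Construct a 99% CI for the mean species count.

CI = x̄ ± t*(s/√n) = 60 ± 2.787(12/√26) = (53.44, 66.56)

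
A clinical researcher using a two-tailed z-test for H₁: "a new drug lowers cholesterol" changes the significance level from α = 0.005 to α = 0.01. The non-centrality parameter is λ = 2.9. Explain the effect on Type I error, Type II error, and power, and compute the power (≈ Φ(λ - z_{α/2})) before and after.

Increasing α from 0.005 to 0.01:
• Type I error rate increases (α is the Type I rate by definition).
• Critical value moves from z_{α/2} = 2.807 to 2.576, so power = Φ(λ - z_{α/2}) goes from Φ(2.9 - 2.807) = 0.537 to Φ(2.9 - 2.576) = 0.627.
• Type II error rate β = 1 - power therefore decreases (0.463 → 0.373).
Appropriate when false negatives are costly — here, shelving an effective drug — patients miss out on a treatment that would have helped.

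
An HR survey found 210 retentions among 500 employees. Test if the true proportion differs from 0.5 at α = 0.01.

p̂ = 0.42, p₀ = 0.5. z = (p̂ - p₀)/√(p₀(1-p₀)/n) = -3.578. Critical: ±2.576. Reject H₀.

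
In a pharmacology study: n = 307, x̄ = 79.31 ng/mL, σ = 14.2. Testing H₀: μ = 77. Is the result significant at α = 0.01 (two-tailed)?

z = (79.31 - 77)/(14.2/√307) = 2.85. Since |z| > 2.576, significant at α = 0.01.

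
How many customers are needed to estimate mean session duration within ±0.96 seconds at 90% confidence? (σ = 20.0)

n = (z*σ/E)² = (1.645×20.0/0.96)² = 1174.5 → n = 1175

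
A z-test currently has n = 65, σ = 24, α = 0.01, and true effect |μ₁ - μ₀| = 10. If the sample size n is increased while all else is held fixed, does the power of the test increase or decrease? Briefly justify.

Power increases: a larger n shrinks the standard error σ/√n, moving the sampling distribution under H₁ further from the critical value.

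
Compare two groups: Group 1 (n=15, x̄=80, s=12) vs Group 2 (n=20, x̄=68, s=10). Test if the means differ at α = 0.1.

Pooled sp = 10.89. t = 3.225, df = 33. Critical t = ±1.692. Reject H₀.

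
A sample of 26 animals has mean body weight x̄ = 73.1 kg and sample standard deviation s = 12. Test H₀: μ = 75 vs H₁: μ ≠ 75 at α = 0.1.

t = (x̄ - μ₀)/(s/√n) = (73.1 - 75)/(12/√26) = -0.807. df = 25, critical t = ±1.708. Fail to reject H₀.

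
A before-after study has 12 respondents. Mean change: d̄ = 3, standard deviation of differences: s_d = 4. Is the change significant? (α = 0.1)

t = d̄/(s_d/√n) = 3/(4/√12) = 2.598. df = 11, critical t = ±1.796. Reject H₀.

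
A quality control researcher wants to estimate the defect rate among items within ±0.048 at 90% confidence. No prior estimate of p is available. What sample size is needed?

Conservative approach: use p = 0.5 (maximizes p(1-p) = 0.25). n = z²(0.25)/E² = 1.645²×0.25/0.048² = 293.6 → n = 294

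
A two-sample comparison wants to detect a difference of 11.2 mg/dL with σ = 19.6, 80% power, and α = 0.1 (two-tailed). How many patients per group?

n per group = 2(z_α/2 + z_β)²σ²/d² = 2×(1.645 + 0.84)²×19.6²/11.2² = 37.8 → n = 38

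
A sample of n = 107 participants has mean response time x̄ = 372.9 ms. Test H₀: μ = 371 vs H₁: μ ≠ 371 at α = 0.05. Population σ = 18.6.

z = (x̄ - μ₀)/(σ/√n) = (372.9 - 371)/(18.6/√107) = 1.057. Critical value: ±1.96. Since |1.057| ≤ 1.96, Fail to reject H₀.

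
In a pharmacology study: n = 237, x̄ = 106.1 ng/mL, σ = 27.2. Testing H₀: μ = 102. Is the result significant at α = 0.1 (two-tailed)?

z = (106.1 - 102)/(27.2/√237) = 2.321. Since |z| > 1.645, significant at α = 0.1.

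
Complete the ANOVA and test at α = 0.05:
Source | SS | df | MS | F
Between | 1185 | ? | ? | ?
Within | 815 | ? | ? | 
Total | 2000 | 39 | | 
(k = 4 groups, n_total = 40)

df_between = 3, df_within = 36. MS_between = 395.0, MS_within = 22.64. F = 17.448, F_crit ≈ 2.866. Reject H₀.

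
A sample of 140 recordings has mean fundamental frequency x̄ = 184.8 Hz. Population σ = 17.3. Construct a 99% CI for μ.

CI = x̄ ± z*(σ/√n) = 184.8 ± 2.576(17.3/√140) = 184.8 ± 3.77 = (181.03, 188.57)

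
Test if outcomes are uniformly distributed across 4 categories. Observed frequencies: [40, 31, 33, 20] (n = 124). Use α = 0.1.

Expected = 31 each. χ² = Σ(O-E)²/E = 6.645. df = 3, critical value = 6.251. Reject H₀.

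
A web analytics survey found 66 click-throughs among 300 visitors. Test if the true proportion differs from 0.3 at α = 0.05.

p̂ = 0.22, p₀ = 0.3. z = (p̂ - p₀)/√(p₀(1-p₀)/n) = -3.024. Critical: ±1.96. Reject H₀.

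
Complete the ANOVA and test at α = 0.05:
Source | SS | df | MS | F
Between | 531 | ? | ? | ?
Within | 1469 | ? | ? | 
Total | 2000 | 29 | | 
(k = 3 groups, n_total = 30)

df_between = 2, df_within = 27. MS_between = 265.5, MS_within = 54.41. F = 4.88, F_crit ≈ 3.354. Reject H₀.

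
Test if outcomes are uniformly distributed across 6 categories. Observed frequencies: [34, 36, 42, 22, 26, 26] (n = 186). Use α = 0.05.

Expected = 31 each. χ² = Σ(O-E)²/E = 9.226. df = 5, critical value = 11.07. Fail to reject H₀.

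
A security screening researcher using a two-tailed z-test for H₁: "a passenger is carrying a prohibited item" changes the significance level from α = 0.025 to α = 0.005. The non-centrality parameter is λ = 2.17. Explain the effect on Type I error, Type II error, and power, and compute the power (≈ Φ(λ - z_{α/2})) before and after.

Decreasing α from 0.025 to 0.005:
• Type I error rate decreases (α is the Type I rate by definition).
• Critical value moves from z_{α/2} = 2.241 to 2.807, so power = Φ(λ - z_{α/2}) goes from Φ(2.17 - 2.241) = 0.472 to Φ(2.17 - 2.807) = 0.262.
• Type II error rate β = 1 - power therefore increases (0.528 → 0.738).
Appropriate when false positives are costly — here, detaining an innocent passenger — delay and inconvenience.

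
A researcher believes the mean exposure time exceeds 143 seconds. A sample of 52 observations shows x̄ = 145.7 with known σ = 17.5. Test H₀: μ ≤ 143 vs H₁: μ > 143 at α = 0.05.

z = 1.113. Critical value: 1.645. Fail to reject H₀.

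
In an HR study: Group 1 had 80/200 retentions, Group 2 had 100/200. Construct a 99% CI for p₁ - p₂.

p̂₁ = 0.4, p̂₂ = 0.5. Difference = -0.1. CI = (-0.228, 0.028)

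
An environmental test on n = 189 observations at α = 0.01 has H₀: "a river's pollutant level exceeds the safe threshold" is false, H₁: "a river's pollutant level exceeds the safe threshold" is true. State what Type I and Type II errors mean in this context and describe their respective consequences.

Type I (false positive): concluding that a river's pollutant level exceeds the safe threshold when it is not — shutting down a compliant factory unnecessarily. Type II (false negative): failing to conclude that a river's pollutant level exceeds the safe threshold when it is — allowing unsafe pollution to continue. Which is costlier depends on domain priorities and is a judgement call rather than a statistical fact.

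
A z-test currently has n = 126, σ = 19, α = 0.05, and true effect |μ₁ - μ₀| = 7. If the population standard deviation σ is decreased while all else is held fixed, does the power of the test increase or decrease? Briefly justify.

Power increases: a smaller σ shrinks the standard error σ/√n, moving the sampling distribution under H₁ further from the critical value.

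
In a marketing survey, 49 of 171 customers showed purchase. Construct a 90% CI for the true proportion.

p̂ = 0.287. CI = p̂ ± z*√(p̂(1-p̂)/n) = (0.23, 0.343)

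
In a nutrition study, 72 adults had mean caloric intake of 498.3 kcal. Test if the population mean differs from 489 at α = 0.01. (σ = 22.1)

z = (x̄ - μ₀)/(σ/√n) = (498.3 - 489)/(22.1/√72) = 3.571. Critical value: ±2.576. Since |3.571| > 2.576, Reject H₀.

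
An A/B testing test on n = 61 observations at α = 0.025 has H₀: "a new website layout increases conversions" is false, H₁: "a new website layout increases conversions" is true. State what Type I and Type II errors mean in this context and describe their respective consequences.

Type I (false positive): concluding that a new website layout increases conversions when it is not — rolling out a layout that doesn't actually help — wasted engineering effort. Type II (false negative): failing to conclude that a new website layout increases conversions when it is — discarding a layout that would have improved conversions — lost revenue. Which is costlier depends on domain priorities and is a judgement call rather than a statistical fact.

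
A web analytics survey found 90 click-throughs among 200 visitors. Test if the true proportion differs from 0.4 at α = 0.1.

p̂ = 0.45, p₀ = 0.4. z = (p̂ - p₀)/√(p₀(1-p₀)/n) = 1.443. Critical: ±1.645. Fail to reject H₀.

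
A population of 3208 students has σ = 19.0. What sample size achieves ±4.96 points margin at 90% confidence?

Without FPC: n₀ = (1.645×19.0/4.96)² = 39.708. With FPC: n = n₀N/(n₀+N-1) = 39.2 → n = 40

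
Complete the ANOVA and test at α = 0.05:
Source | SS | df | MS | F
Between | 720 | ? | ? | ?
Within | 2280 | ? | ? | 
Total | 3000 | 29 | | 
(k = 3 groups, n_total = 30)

df_between = 2, df_within = 27. MS_between = 360.0, MS_within = 84.44. F = 4.263, F_crit ≈ 3.354. Reject H₀.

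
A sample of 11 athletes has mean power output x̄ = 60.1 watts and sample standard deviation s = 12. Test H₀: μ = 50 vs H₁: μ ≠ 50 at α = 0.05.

t = (x̄ - μ₀)/(s/√n) = (60.1 - 50)/(12/√11) = 2.791. df = 10, critical t = ±2.228. Reject H₀.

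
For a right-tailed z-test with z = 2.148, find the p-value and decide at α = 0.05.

p = P(Z > 2.148) = 1 - Φ(2.148) ≈ 0.0159. Since p < 0.05, reject H₀ (significant) at α = 0.05.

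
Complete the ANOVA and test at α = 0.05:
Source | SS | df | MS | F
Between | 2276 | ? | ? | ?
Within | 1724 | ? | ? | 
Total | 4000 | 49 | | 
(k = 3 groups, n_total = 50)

df_between = 2, df_within = 47. MS_between = 1138.0, MS_within = 36.68. F = 31.024, F_crit ≈ 3.195. Reject H₀.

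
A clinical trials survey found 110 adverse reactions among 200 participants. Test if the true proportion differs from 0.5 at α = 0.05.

p̂ = 0.55, p₀ = 0.5. z = (p̂ - p₀)/√(p₀(1-p₀)/n) = 1.414. Critical: ±1.96. Fail to reject H₀.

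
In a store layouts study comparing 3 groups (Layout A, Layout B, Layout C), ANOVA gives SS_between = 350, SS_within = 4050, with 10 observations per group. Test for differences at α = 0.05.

df_between = 2, df_within = 27. F = MS_between/MS_within = 175.0/150.0 = 1.167. F_crit ≈ 3.354. Fail to reject H₀.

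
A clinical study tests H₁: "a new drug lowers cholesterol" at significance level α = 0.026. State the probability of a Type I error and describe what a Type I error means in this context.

P(Type I error) = α = 0.026. A Type I error is rejecting H₀ when H₀ is actually true (false positive) — here, concluding that a new drug lowers cholesterol when in fact this is not the case. Consequence: approving an ineffective drug — patients take a useless medication and may skip effective alternatives.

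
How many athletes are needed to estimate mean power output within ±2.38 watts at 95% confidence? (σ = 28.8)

n = (z*σ/E)² = (1.96×28.8/2.38)² = 562.5 → n = 563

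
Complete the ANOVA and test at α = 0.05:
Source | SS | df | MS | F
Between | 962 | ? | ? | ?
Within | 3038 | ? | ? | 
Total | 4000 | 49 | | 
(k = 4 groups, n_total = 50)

df_between = 3, df_within = 46. MS_between = 320.67, MS_within = 66.04. F = 4.855, F_crit ≈ 2.807. Reject H₀.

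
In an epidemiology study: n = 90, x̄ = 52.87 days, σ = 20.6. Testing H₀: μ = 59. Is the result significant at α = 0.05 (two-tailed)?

z = (52.87 - 59)/(20.6/√90) = -2.823. Since |z| > 1.96, significant at α = 0.05.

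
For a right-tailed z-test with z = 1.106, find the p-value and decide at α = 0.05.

p = P(Z > 1.106) = 1 - Φ(1.106) ≈ 0.1344. Since p ≥ 0.05, fail to reject H₀ (not significant) at α = 0.05.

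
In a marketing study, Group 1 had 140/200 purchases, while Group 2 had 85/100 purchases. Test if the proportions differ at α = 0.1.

p̂₁ = 0.7, p̂₂ = 0.85, pooled p̂ = 0.75. z = -2.828. Critical: ±1.645. Reject H₀.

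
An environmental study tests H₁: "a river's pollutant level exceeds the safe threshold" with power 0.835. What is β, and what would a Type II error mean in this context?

β = 1 - power = 1 - 0.835 = 0.165. A Type II error is failing to reject H₀ when H₀ is false (false negative) — here, failing to conclude that a river's pollutant level exceeds the safe threshold when in fact it is true. Consequence: allowing unsafe pollution to continue.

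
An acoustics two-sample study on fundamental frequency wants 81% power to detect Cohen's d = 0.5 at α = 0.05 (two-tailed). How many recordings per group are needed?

z_{α/2} = 1.96, z_β = Φ⁻¹(0.81) = 0.878. For medium effect (d = 0.5): n per group = 2(z_{α/2} + z_β)²/d² = 2(1.96 + 0.878)²/0.5² = 64.4 → 65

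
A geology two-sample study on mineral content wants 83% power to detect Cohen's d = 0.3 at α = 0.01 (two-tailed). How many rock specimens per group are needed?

z_{α/2} = 2.576, z_β = Φ⁻¹(0.83) = 0.954. For small effect (d = 0.3): n per group = 2(z_{α/2} + z_β)²/d² = 2(2.576 + 0.954)²/0.3² = 276.9 → 277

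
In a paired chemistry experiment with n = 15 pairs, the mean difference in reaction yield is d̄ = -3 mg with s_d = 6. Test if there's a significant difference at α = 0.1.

t = d̄/(s_d/√n) = -3/(6/√15) = -1.936. df = 14, critical t = ±1.761. Reject H₀.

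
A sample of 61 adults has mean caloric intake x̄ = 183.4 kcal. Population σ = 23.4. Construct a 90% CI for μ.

CI = x̄ ± z*(σ/√n) = 183.4 ± 1.645(23.4/√61) = 183.4 ± 4.93 = (178.47, 188.33)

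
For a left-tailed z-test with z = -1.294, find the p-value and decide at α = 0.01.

p = P(Z < -1.294) = Φ(-1.294) ≈ 0.0978. Since p ≥ 0.01, fail to reject H₀ (not significant) at α = 0.01.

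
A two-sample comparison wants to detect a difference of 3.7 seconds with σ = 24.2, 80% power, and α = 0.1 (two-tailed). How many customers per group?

n per group = 2(z_α/2 + z_β)²σ²/d² = 2×(1.645 + 0.84)²×24.2²/3.7² = 528.3 → n = 529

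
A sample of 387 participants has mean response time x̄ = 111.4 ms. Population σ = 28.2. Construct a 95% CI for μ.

CI = x̄ ± z*(σ/√n) = 111.4 ± 1.96(28.2/√387) = 111.4 ± 2.81 = (108.59, 114.21)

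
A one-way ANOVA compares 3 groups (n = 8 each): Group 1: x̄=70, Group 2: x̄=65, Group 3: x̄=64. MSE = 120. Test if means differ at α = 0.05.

Grand mean = 66.33. SS_between = 165.33, MS_between = 82.67. F = 0.689, F_crit ≈ 3.467. Fail to reject H₀.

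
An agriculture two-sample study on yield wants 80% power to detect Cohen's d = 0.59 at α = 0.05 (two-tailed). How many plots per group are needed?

z_{α/2} = 1.96, z_β = Φ⁻¹(0.8) = 0.842. For medium effect (d = 0.59): n per group = 2(z_{α/2} + z_β)²/d² = 2(1.96 + 0.842)²/0.59² = 45.1 → 46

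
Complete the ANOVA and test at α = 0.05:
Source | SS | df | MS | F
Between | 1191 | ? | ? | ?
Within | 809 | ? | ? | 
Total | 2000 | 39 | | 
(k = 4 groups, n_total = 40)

df_between = 3, df_within = 36. MS_between = 397.0, MS_within = 22.47. F = 17.666, F_crit ≈ 2.866. Reject H₀.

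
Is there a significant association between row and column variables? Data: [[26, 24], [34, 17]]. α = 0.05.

χ² = 2.252. df = 1, critical = 3.841. Fail to reject H₀. No evidence of dependence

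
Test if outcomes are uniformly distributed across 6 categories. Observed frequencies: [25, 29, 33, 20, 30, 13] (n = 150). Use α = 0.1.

Expected = 25 each. χ² = Σ(O-E)²/E = 10.96. df = 5, critical value = 9.236. Reject H₀.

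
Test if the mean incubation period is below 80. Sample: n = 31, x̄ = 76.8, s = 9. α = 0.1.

t = (76.8 - 80)/(9/√31) = -1.98, df = 30. Critical t = -1.31. Reject H₀.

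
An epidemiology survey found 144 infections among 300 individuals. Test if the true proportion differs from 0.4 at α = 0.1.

p̂ = 0.48, p₀ = 0.4. z = (p̂ - p₀)/√(p₀(1-p₀)/n) = 2.828. Critical: ±1.645. Reject H₀.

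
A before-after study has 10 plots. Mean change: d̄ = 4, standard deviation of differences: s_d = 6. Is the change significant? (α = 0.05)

t = d̄/(s_d/√n) = 4/(6/√10) = 2.108. df = 9, critical t = ±2.262. Fail to reject H₀.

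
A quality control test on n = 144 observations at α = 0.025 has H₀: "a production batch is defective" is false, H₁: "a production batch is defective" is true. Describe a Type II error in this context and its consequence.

Type II error: failing to reject H₀ when it is false — concluding that a production batch is defective is not supported when in fact it is. Consequence: shipping a defective batch — faulty products reach customers.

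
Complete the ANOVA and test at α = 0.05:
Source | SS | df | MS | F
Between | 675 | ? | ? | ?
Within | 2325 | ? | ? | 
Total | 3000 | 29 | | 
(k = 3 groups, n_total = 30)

df_between = 2, df_within = 27. MS_between = 337.5, MS_within = 86.11. F = 3.919, F_crit ≈ 3.354. Reject H₀.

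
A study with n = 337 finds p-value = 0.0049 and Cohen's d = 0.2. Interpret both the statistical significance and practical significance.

Statistically significant (p = 0.0049 < 0.05). Cohen's d = 0.2 indicates a small effect size. Both statistical and practical significance should be considered.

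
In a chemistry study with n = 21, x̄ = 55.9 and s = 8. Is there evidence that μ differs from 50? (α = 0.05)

t = (x̄ - μ₀)/(s/√n) = (55.9 - 50)/(8/√21) = 3.38. df = 20, critical t = ±2.086. Reject H₀.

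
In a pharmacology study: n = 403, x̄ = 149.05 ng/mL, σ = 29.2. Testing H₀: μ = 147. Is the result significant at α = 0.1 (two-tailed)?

z = (149.05 - 147)/(29.2/√403) = 1.409. Since |z| ≤ 1.645, not significant at α = 0.1.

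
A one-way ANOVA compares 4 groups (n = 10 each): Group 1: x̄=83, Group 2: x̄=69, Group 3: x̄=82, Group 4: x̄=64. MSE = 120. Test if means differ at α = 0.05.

Grand mean = 74.5. SS_between = 2690.0, MS_between = 896.67. F = 7.472, F_crit ≈ 2.866. Reject H₀.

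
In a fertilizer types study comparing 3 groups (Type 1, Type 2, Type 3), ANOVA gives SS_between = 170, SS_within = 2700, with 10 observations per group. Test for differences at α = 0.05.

df_between = 2, df_within = 27. F = MS_between/MS_within = 85.0/100.0 = 0.85. F_crit ≈ 3.354. Fail to reject H₀.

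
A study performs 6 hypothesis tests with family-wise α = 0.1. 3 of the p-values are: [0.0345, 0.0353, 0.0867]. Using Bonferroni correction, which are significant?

Bonferroni α = 0.1/6 = 0.01667. None of the given p-values are significant.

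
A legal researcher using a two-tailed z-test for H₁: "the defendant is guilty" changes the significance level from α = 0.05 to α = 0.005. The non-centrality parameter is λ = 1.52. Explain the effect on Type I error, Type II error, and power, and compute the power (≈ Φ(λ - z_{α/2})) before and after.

Decreasing α from 0.05 to 0.005:
• Type I error rate decreases (α is the Type I rate by definition).
• Critical value moves from z_{α/2} = 1.96 to 2.807, so power = Φ(λ - z_{α/2}) goes from Φ(1.52 - 1.96) = 0.33 to Φ(1.52 - 2.807) = 0.099.
• Type II error rate β = 1 - power therefore increases (0.67 → 0.901).
Appropriate when false positives are costly — here, convicting an innocent person.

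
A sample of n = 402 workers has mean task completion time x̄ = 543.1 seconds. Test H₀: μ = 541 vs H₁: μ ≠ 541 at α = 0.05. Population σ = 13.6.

z = (x̄ - μ₀)/(σ/√n) = (543.1 - 541)/(13.6/√402) = 3.096. Critical value: ±1.96. Since |3.096| > 1.96, Reject H₀.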